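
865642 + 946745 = 1812387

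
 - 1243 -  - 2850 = 1607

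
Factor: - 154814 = -2^1*11^1*31^1*227^1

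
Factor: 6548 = 2^2 * 1637^1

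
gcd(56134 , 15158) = 26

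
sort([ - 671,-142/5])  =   [  -  671 ,-142/5 ] 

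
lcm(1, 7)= 7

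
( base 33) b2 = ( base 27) de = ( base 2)101101101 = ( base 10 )365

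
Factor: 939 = 3^1*313^1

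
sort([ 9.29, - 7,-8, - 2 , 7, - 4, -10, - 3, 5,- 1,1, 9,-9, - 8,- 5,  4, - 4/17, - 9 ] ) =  [  -  10,- 9 ,  -  9, - 8 ,-8,-7,  -  5,- 4,  -  3,  -  2, - 1,- 4/17 , 1,4, 5,7, 9, 9.29 ] 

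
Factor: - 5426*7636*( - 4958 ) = 2^4*23^1*37^1*67^1*83^1*2713^1 = 205424496688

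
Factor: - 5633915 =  - 5^1 * 7^1*160969^1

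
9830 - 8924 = 906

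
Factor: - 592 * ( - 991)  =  2^4*37^1 * 991^1 = 586672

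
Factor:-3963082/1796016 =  - 1981541/898008 = -  2^( - 3 )*3^( - 1 )*17^(  -  1 )*29^1*31^( - 1 )*71^( - 1)*68329^1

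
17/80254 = 17/80254 = 0.00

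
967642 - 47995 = 919647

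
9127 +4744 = 13871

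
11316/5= 2263+ 1/5 = 2263.20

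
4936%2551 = 2385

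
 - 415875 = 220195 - 636070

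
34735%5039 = 4501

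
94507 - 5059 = 89448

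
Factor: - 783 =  - 3^3*29^1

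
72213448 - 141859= 72071589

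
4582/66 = 2291/33 = 69.42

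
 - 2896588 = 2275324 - 5171912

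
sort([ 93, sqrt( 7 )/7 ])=[ sqrt( 7) /7, 93]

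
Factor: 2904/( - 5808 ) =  - 1/2 = - 2^(-1)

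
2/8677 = 2/8677 = 0.00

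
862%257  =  91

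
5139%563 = 72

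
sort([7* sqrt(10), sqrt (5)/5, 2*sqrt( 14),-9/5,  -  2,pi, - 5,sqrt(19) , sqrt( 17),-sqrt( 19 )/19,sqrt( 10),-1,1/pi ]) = [ - 5, - 2, - 9/5, - 1 , - sqrt( 19 )/19, 1/pi,sqrt( 5)/5,pi,sqrt ( 10),sqrt( 17),sqrt( 19 ),2 * sqrt( 14),7*sqrt( 10)] 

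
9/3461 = 9/3461=0.00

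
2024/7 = 289 + 1/7 = 289.14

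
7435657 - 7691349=  -  255692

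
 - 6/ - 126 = 1/21=   0.05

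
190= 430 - 240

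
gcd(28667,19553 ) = 1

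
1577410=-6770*( - 233) 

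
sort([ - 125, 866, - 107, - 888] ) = [-888,  -  125, - 107, 866] 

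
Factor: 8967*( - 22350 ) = -200412450 = - 2^1*3^2*5^2 *7^2 * 61^1*149^1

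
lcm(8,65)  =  520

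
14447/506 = 28 + 279/506=   28.55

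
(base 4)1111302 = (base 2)1010101110010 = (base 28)702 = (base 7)22002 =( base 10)5490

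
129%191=129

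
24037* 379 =9110023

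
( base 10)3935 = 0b111101011111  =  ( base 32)3QV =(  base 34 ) 3dp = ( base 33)3K8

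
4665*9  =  41985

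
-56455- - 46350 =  - 10105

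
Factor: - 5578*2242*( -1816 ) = 2^5*19^1*59^1 * 227^1*2789^1 = 22710670816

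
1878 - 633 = 1245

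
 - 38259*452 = - 17293068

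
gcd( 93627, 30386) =1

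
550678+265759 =816437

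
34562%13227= 8108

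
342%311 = 31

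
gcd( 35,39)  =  1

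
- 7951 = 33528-41479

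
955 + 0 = 955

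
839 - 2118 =-1279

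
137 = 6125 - 5988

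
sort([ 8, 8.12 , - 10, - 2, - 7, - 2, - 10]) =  [ - 10, - 10,-7, - 2, - 2, 8, 8.12 ]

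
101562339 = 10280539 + 91281800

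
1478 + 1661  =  3139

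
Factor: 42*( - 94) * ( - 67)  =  264516 =2^2*3^1 * 7^1 * 47^1*67^1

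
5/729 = 5/729 = 0.01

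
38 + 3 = 41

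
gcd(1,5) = 1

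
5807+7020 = 12827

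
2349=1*2349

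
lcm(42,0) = 0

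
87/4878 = 29/1626 = 0.02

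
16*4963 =79408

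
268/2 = 134 = 134.00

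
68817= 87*791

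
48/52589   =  48/52589 = 0.00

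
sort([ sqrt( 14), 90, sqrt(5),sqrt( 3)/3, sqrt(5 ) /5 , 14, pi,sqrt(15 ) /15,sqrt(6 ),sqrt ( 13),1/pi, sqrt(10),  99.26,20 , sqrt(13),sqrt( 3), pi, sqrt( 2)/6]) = [ sqrt(2)/6,sqrt(15)/15, 1/pi, sqrt( 5)/5,sqrt( 3)/3,sqrt(3),sqrt(5 ),sqrt(6),pi, pi,sqrt( 10) , sqrt( 13 ),sqrt(13),sqrt(14), 14,  20, 90,99.26 ]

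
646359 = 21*30779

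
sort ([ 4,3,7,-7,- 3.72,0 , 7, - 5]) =[- 7, -5, - 3.72, 0 , 3, 4,7, 7]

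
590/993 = 590/993 = 0.59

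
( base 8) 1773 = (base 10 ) 1019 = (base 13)605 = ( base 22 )227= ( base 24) 1IB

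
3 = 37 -34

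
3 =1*3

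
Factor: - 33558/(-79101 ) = 14/33=   2^1*3^( - 1) *7^1*11^( - 1 ) 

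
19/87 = 19/87 = 0.22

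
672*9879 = 6638688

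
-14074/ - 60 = 234+17/30 = 234.57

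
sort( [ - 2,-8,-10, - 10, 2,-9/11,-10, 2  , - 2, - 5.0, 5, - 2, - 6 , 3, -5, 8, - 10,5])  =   [  -  10, - 10 ,  -  10,-10, - 8, -6, - 5.0, - 5, -2, - 2,  -  2 ,-9/11,2,2 , 3, 5 , 5, 8]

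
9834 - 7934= 1900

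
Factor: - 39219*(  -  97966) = 3842128554 = 2^1*3^1* 11^1*17^1* 61^1*73^1 *769^1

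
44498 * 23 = 1023454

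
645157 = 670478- 25321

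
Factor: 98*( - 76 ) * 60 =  - 446880 = - 2^5 * 3^1 * 5^1*7^2 * 19^1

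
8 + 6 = 14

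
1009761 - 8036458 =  - 7026697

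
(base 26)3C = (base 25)3F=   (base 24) 3i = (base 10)90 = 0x5A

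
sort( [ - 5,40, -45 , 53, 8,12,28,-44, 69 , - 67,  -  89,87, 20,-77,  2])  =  [ - 89, - 77, - 67, - 45,-44, - 5,2 , 8, 12, 20,28,40, 53, 69,  87]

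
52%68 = 52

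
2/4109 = 2/4109  =  0.00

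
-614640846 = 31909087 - 646549933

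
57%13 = 5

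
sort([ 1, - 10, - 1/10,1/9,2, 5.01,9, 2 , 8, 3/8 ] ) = [  -  10,  -  1/10, 1/9 , 3/8, 1,2,2,  5.01,8, 9 ]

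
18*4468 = 80424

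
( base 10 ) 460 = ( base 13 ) 295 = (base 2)111001100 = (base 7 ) 1225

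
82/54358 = 41/27179  =  0.00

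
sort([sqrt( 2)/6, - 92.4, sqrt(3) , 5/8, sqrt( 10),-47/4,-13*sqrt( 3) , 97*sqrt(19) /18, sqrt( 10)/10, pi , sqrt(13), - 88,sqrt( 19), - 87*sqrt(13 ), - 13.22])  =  [ - 87*sqrt( 13 ),-92.4, - 88, -13 * sqrt( 3), - 13.22, - 47/4,  sqrt( 2) /6, sqrt( 10 )/10,  5/8,  sqrt( 3), pi, sqrt( 10 ),  sqrt( 13 ),  sqrt( 19 ),97*sqrt( 19)/18] 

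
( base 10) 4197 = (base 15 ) 139C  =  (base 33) 3s6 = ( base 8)10145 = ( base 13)1bab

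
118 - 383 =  - 265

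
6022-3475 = 2547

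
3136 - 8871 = - 5735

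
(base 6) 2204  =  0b111111100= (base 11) 422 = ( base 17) 1cf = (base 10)508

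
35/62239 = 35/62239 = 0.00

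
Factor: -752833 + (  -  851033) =-1603866 = - 2^1*3^1*11^1*19^1*1279^1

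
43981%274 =141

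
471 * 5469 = 2575899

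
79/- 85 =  - 1+6/85 = - 0.93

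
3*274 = 822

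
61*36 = 2196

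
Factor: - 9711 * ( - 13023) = 126466353  =  3^4*13^1*83^1 *1447^1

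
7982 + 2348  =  10330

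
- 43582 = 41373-84955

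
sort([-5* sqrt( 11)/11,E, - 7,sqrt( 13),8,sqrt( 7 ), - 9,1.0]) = [-9, - 7, - 5 * sqrt(11)/11, 1.0,  sqrt( 7 ), E, sqrt( 13 ), 8 ]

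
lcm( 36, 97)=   3492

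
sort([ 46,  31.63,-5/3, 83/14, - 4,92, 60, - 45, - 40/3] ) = [-45,  -  40/3,  -  4, - 5/3, 83/14 , 31.63,46,  60, 92 ] 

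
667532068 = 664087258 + 3444810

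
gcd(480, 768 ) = 96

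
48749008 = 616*79138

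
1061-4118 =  - 3057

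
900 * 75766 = 68189400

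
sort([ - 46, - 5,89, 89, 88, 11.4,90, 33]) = [ - 46,-5, 11.4 , 33, 88, 89,89, 90]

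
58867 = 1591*37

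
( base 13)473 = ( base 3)1001112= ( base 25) 15K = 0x302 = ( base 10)770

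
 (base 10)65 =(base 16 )41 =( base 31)23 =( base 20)35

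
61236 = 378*162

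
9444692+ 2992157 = 12436849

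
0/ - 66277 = 0/1 = - 0.00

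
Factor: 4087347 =3^1*11^1  *29^1 * 4271^1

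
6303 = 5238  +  1065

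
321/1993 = 321/1993= 0.16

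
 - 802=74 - 876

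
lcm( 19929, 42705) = 298935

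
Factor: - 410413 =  - 410413^1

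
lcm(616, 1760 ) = 12320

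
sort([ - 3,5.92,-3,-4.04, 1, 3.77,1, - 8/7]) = [-4.04 , - 3,  -  3,  -  8/7,1, 1, 3.77,5.92]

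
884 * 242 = 213928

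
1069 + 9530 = 10599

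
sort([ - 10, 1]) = [ - 10, 1]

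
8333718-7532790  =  800928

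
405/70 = 81/14 = 5.79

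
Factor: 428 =2^2*107^1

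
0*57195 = 0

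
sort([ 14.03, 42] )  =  [ 14.03,42]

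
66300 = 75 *884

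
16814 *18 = 302652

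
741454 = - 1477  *( - 502 ) 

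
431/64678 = 431/64678 =0.01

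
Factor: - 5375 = -5^3*43^1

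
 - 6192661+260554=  - 5932107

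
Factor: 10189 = 23^1*443^1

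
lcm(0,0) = 0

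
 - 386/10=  - 193/5 = - 38.60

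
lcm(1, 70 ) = 70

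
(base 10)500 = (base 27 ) ie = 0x1F4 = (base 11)415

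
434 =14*31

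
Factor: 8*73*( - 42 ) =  - 24528 = - 2^4*3^1* 7^1*73^1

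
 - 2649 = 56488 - 59137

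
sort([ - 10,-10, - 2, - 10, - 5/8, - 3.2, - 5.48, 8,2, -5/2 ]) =[  -  10,-10, - 10 , - 5.48, - 3.2,-5/2, - 2, - 5/8, 2,8 ] 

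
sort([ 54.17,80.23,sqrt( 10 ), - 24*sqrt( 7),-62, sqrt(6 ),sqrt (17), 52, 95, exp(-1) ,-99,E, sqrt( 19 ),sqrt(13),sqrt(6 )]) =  [-99 , - 24 * sqrt( 7), - 62,exp( - 1 ),sqrt(6 ),sqrt( 6 ),E,sqrt (10 ), sqrt(13),  sqrt( 17)  ,  sqrt(19), 52, 54.17, 80.23, 95] 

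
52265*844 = 44111660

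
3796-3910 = -114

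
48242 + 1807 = 50049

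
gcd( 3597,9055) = 1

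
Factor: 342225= 3^4*5^2 * 13^2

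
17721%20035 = 17721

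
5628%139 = 68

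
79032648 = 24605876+54426772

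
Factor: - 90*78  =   - 7020 =-2^2*3^3*5^1*13^1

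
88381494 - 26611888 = 61769606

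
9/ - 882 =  - 1 + 97/98  =  -0.01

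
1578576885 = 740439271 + 838137614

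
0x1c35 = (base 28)95P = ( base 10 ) 7221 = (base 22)ek5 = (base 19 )1101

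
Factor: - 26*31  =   - 2^1*13^1*31^1 = - 806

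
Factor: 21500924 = 2^2*919^1*5849^1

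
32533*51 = 1659183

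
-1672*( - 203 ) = 339416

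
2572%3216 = 2572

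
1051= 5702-4651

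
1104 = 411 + 693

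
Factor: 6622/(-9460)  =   - 2^ (-1) * 5^(  -  1 )*7^1 = -7/10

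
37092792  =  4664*7953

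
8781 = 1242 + 7539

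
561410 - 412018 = 149392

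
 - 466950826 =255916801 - 722867627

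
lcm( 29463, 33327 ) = 2032947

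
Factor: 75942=2^1*3^2*4219^1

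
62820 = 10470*6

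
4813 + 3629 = 8442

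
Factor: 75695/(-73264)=  -  2^( - 4 )* 5^1*19^(  -  1)*241^(-1 )*15139^1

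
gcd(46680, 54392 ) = 8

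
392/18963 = 8/387 = 0.02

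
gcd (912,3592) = 8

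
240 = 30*8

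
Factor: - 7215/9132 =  - 2405/3044=- 2^ (-2)*5^1 * 13^1*37^1*761^(- 1)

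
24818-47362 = - 22544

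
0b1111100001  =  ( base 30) 133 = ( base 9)1323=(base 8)1741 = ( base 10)993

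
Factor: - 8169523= -31^1 * 263533^1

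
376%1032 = 376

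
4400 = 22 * 200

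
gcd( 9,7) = 1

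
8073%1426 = 943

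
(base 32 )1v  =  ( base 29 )25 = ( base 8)77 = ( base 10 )63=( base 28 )27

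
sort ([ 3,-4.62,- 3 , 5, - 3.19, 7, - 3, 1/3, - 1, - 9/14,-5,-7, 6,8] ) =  [ - 7, - 5, - 4.62, - 3.19,-3  , - 3, - 1,  -  9/14,1/3, 3, 5,6,7, 8] 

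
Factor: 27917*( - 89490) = - 2498292330  =  - 2^1*3^1*5^1* 19^1*157^1*27917^1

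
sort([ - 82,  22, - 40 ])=[ - 82, - 40, 22 ]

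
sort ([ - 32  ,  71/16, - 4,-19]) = [-32, - 19, - 4, 71/16] 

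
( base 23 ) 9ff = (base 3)21000200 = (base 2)1010000000001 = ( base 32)501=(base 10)5121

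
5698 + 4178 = 9876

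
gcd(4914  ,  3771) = 9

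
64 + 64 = 128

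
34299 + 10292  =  44591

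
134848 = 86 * 1568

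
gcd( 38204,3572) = 4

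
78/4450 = 39/2225 = 0.02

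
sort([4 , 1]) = [ 1,4 ] 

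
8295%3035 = 2225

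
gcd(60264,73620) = 36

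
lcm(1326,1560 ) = 26520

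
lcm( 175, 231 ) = 5775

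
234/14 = 16 + 5/7 = 16.71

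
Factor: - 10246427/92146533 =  - 3^ ( - 1)*17^1*23^( - 1)*43^1*107^1*131^1 * 1335457^ ( - 1) 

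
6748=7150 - 402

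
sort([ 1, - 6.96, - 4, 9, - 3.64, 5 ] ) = [ - 6.96, - 4, - 3.64, 1, 5,9 ]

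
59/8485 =59/8485 = 0.01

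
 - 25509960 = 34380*( - 742) 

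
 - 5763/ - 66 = 87 + 7/22 =87.32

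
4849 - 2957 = 1892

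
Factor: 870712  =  2^3*127^1*857^1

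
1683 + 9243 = 10926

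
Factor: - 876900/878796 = -925/927  =  - 3^ ( - 2 )*5^2*37^1*103^( - 1)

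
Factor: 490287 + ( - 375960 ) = 3^2*12703^1  =  114327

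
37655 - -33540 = 71195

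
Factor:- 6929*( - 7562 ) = 52397098 = 2^1 * 13^2*19^1* 41^1*199^1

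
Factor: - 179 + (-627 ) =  - 2^1*13^1*31^1 = - 806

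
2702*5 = 13510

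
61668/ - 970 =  - 64 + 206/485 = -63.58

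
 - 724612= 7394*( - 98) 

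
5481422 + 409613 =5891035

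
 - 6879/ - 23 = 6879/23 = 299.09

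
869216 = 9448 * 92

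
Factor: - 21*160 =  - 3360 = - 2^5*3^1*5^1*7^1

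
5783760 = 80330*72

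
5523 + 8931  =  14454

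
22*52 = 1144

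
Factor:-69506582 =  - 2^1*34753291^1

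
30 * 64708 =1941240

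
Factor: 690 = 2^1*3^1*5^1 * 23^1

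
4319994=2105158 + 2214836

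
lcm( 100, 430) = 4300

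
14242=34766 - 20524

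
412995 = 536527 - 123532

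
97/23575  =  97/23575 = 0.00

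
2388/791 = 2388/791 =3.02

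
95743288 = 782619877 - 686876589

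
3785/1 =3785 = 3785.00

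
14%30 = 14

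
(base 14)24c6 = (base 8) 14456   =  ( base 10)6446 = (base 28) 866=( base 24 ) B4E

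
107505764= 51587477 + 55918287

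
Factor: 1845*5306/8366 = 4894785/4183 = 3^2* 5^1*7^1 * 41^1 * 47^(-1 )*89^ (  -  1) * 379^1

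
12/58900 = 3/14725 =0.00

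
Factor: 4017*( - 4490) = -18036330 = - 2^1*3^1*5^1*13^1*103^1*449^1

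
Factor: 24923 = 24923^1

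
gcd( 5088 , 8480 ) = 1696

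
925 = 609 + 316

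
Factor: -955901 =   -  955901^1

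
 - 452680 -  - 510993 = 58313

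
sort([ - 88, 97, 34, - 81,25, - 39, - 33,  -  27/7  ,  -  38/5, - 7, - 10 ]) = [ - 88, - 81,  -  39, - 33,-10, - 38/5, - 7, - 27/7 , 25,  34, 97 ]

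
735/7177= 735/7177=0.10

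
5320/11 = 483 + 7/11 = 483.64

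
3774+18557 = 22331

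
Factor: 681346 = 2^1 * 101^1*3373^1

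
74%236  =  74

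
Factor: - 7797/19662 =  - 2^( - 1)*23^1*29^(-1) =- 23/58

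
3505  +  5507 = 9012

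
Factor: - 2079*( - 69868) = 2^2 * 3^3*7^1*11^1*17467^1 = 145255572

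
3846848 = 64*60107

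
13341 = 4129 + 9212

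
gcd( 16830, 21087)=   99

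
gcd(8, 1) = 1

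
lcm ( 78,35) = 2730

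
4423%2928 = 1495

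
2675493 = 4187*639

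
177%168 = 9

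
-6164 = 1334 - 7498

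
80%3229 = 80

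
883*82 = 72406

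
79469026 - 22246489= 57222537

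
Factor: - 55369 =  - 17^1 * 3257^1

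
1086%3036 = 1086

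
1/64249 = 1/64249 = 0.00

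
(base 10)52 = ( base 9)57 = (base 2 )110100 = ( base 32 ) 1K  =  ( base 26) 20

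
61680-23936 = 37744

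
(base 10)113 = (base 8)161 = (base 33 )3e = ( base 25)4D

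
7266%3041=1184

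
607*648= 393336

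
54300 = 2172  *25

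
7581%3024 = 1533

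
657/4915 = 657/4915 = 0.13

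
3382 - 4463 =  - 1081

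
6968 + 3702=10670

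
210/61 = 3 + 27/61 = 3.44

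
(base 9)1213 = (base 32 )s7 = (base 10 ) 903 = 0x387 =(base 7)2430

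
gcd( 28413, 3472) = 7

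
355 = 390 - 35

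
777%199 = 180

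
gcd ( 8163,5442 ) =2721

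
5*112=560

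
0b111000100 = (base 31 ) EI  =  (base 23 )jf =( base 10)452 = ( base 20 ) 12c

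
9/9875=9/9875 = 0.00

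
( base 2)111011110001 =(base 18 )be9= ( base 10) 3825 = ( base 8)7361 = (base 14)1573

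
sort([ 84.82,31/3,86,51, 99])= [31/3,51, 84.82,86,99]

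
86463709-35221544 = 51242165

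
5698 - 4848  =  850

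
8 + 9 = 17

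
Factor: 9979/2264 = 2^( - 3 )*17^1*283^( - 1)*587^1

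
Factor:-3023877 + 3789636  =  765759=3^1 *255253^1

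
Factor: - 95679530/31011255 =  - 19135906/6202251 = - 2^1 * 3^(- 4) *11^( - 1)*6961^( - 1) *9567953^1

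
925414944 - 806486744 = 118928200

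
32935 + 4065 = 37000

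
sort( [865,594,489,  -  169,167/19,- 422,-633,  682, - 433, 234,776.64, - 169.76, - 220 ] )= [- 633,-433,  -  422, - 220, - 169.76,-169,167/19,234,489,594 , 682,776.64,865] 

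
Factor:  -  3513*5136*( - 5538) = 99920849184 =2^5*3^3*13^1*  71^1*107^1*1171^1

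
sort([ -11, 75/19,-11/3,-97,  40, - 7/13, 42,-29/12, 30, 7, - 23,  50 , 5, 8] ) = [  -  97,-23,  -  11, - 11/3,  -  29/12, - 7/13, 75/19 , 5,7,  8 , 30, 40, 42,50 ]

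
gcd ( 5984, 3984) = 16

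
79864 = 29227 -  - 50637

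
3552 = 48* 74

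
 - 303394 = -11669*26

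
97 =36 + 61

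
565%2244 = 565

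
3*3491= 10473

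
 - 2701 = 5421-8122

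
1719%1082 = 637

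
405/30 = 27/2  =  13.50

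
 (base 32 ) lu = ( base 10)702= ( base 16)2BE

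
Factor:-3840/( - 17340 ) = 64/289 = 2^6 * 17^(-2)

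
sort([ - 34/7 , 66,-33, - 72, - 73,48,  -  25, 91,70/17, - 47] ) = [ - 73, - 72,-47, - 33, - 25,-34/7, 70/17, 48, 66 , 91] 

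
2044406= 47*43498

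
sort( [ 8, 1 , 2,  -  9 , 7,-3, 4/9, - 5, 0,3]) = [ - 9, - 5, - 3,0, 4/9, 1, 2, 3,7 , 8]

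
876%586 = 290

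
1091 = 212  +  879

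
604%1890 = 604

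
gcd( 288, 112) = 16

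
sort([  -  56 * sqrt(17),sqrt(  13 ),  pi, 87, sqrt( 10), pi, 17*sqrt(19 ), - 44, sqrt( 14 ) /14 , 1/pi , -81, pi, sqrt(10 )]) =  [ - 56*  sqrt( 17 ),-81  ,-44 , sqrt( 14 )/14,1/pi,pi,pi,pi,sqrt(10 ), sqrt( 10 ), sqrt( 13 ), 17*sqrt( 19 ), 87]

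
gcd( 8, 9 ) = 1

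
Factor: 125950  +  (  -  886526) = - 760576 = - 2^8* 2971^1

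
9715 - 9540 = 175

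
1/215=1/215 =0.00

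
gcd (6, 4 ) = 2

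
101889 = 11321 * 9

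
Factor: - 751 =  - 751^1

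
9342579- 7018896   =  2323683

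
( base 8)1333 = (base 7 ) 2063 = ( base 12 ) 50B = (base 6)3215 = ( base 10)731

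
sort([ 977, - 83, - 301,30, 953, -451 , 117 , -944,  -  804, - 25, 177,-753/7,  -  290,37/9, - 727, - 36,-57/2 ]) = [  -  944,- 804,-727, -451,  -  301, - 290,-753/7,  -  83 ,  -  36,-57/2 , - 25,37/9 , 30, 117, 177,953,  977 ]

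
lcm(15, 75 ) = 75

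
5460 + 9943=15403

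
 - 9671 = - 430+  - 9241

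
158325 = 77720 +80605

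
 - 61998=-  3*20666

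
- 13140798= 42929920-56070718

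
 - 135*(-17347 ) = 2341845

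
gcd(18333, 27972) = 189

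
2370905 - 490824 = 1880081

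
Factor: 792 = 2^3 * 3^2*11^1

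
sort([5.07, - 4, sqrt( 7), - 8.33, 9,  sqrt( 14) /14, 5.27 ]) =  [-8.33 , - 4, sqrt(14 ) /14, sqrt(7 ),  5.07, 5.27, 9 ] 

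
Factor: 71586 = 2^1*3^2* 41^1*97^1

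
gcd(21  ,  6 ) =3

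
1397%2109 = 1397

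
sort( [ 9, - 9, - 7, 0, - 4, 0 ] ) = [ - 9, - 7,  -  4, 0, 0,9 ] 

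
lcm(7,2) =14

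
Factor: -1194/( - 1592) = 3/4 = 2^(-2) * 3^1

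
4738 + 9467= 14205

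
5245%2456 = 333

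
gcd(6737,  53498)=1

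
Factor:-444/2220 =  - 5^( -1 ) = - 1/5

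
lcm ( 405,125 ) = 10125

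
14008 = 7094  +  6914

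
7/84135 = 7/84135 = 0.00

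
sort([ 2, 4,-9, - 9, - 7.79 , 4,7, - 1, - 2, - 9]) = [ - 9, - 9, - 9, - 7.79,  -  2, - 1,2,4, 4,7] 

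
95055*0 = 0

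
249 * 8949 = 2228301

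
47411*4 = 189644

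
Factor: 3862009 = 17^1*227177^1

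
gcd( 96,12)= 12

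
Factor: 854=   2^1*7^1*61^1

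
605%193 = 26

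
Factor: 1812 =2^2*3^1*151^1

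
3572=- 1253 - -4825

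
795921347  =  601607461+194313886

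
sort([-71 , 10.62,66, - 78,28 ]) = [ - 78,-71, 10.62 , 28,66]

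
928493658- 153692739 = 774800919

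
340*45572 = 15494480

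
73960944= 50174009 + 23786935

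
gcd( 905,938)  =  1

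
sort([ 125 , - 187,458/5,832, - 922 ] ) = [ - 922, - 187, 458/5,125,832]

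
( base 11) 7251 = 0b10010110001111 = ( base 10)9615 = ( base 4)2112033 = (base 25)F9F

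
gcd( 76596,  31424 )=1964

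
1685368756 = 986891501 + 698477255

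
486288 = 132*3684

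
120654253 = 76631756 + 44022497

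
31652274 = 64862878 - 33210604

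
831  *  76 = 63156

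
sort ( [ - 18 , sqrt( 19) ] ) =[ - 18, sqrt(19)]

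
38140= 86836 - 48696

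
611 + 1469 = 2080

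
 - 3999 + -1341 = -5340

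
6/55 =6/55 = 0.11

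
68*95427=6489036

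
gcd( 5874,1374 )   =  6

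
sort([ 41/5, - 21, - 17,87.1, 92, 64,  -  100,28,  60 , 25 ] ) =[ - 100, - 21,-17, 41/5, 25, 28,60, 64, 87.1, 92]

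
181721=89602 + 92119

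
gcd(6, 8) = 2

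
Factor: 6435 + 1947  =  2^1*3^1*11^1 * 127^1 = 8382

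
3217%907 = 496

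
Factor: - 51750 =-2^1*3^2*5^3 * 23^1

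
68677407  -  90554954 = -21877547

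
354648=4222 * 84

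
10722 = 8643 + 2079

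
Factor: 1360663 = 17^1*80039^1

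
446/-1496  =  -223/748 = - 0.30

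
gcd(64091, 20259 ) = 1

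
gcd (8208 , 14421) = 57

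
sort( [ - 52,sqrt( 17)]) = [ - 52, sqrt ( 17) ]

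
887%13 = 3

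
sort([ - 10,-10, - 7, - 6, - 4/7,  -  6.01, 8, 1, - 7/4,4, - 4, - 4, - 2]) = [ - 10,- 10, - 7, - 6.01, - 6, - 4 , - 4, - 2, - 7/4, - 4/7, 1,4,8] 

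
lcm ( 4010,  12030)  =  12030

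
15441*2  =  30882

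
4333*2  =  8666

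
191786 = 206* 931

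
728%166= 64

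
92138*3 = 276414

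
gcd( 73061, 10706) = 1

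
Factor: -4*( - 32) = 128=2^7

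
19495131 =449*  43419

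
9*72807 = 655263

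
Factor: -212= - 2^2*53^1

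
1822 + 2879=4701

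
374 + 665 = 1039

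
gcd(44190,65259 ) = 9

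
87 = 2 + 85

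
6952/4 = 1738=1738.00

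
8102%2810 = 2482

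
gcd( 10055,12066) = 2011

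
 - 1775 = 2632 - 4407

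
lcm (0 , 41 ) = 0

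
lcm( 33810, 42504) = 1487640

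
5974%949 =280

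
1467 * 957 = 1403919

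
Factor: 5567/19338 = 2^( - 1)*3^(-1)*11^( - 1 )*19^1 =19/66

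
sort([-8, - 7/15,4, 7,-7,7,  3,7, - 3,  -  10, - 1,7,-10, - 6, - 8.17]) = [ - 10, - 10,- 8.17, - 8, - 7, - 6, - 3,-1,- 7/15,3, 4, 7,  7,7,7] 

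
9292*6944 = 64523648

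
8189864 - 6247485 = 1942379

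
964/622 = 482/311  =  1.55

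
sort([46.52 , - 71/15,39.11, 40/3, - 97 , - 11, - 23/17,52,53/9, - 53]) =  [-97,-53, - 11, - 71/15, - 23/17,53/9 , 40/3, 39.11, 46.52, 52]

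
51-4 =47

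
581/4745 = 581/4745 = 0.12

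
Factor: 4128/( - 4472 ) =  - 12/13 = - 2^2*3^1*13^( - 1 ) 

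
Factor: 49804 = 2^2 * 12451^1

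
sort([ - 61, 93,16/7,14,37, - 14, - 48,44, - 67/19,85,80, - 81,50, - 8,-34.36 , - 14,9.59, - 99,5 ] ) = [ - 99, - 81 , - 61, - 48,-34.36, - 14, - 14,-8, - 67/19,16/7, 5,9.59,14, 37,44,50,80, 85,93]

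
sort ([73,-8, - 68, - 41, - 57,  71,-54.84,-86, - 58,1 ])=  [ - 86,- 68, - 58 , - 57, - 54.84,  -  41 , - 8,1, 71,73] 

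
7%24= 7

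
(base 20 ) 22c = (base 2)1101010100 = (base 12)5b0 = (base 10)852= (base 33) PR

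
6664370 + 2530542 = 9194912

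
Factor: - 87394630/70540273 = -2^1*5^1*281^(- 1)*251033^( - 1 )*8739463^1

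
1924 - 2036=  - 112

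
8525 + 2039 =10564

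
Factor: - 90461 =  - 7^1*12923^1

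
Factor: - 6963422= - 2^1 * 29^1*211^1*569^1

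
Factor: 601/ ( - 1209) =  - 3^(-1 )*13^( - 1)*31^( - 1)*601^1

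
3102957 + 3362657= 6465614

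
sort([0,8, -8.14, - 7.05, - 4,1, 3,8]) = [ - 8.14,-7.05, - 4, 0,  1, 3, 8,8]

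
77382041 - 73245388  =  4136653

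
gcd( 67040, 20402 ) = 2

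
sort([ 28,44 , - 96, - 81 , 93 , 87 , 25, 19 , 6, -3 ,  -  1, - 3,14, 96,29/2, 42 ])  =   [ - 96, - 81, - 3, - 3,  -  1, 6, 14 , 29/2, 19,25,  28,42,  44,87,93, 96 ] 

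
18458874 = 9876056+8582818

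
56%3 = 2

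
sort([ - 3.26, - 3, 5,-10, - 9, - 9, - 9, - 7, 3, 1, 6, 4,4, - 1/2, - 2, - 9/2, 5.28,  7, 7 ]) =[ - 10, - 9, - 9, - 9, - 7,-9/2, - 3.26,-3, - 2,-1/2,1,3, 4, 4, 5, 5.28, 6,  7, 7]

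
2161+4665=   6826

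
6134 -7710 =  - 1576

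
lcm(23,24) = 552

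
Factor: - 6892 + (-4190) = -2^1*3^1*1847^1= - 11082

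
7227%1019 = 94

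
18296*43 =786728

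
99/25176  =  33/8392 = 0.00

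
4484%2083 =318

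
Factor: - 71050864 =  - 2^4*23^1*193073^1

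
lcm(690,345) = 690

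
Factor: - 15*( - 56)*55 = 46200  =  2^3*3^1*5^2*7^1*11^1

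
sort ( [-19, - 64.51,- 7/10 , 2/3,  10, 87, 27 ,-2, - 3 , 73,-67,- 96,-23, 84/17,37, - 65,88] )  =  [ - 96 ,  -  67,  -  65, - 64.51, - 23,-19, - 3, - 2, - 7/10,  2/3,  84/17,10,27,37,73,87,88]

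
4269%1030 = 149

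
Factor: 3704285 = 5^1*13^1*56989^1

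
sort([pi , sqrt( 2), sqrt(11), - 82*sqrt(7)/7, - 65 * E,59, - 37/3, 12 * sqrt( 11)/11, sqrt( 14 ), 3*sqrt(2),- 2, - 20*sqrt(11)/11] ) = [ - 65*E, - 82 * sqrt(7) /7, - 37/3, - 20* sqrt(11 ) /11,-2, sqrt( 2),pi, sqrt ( 11), 12*  sqrt( 11)/11, sqrt(14 ), 3*sqrt( 2), 59]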